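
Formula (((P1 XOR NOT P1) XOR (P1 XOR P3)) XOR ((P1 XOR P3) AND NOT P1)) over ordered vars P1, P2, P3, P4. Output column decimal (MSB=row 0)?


Formula: (((P1 XOR NOT P1) XOR (P1 XOR P3)) XOR ((P1 XOR P3) AND NOT P1)) over P1, P2, P3, P4 (16 rows)
Evaluate each row (bits = P1,P2,P3,P4, MSB first):
  row 0 [0000]: (((0 XOR NOT 0) XOR (0 XOR 0)) XOR ((0 XOR 0) AND NOT 0)) -> 1
  row 1 [0001]: (((0 XOR NOT 0) XOR (0 XOR 0)) XOR ((0 XOR 0) AND NOT 0)) -> 1
  row 2 [0010]: (((0 XOR NOT 0) XOR (0 XOR 1)) XOR ((0 XOR 1) AND NOT 0)) -> 1
  row 3 [0011]: (((0 XOR NOT 0) XOR (0 XOR 1)) XOR ((0 XOR 1) AND NOT 0)) -> 1
  row 4 [0100]: (((0 XOR NOT 0) XOR (0 XOR 0)) XOR ((0 XOR 0) AND NOT 0)) -> 1
  row 5 [0101]: (((0 XOR NOT 0) XOR (0 XOR 0)) XOR ((0 XOR 0) AND NOT 0)) -> 1
  row 6 [0110]: (((0 XOR NOT 0) XOR (0 XOR 1)) XOR ((0 XOR 1) AND NOT 0)) -> 1
  row 7 [0111]: (((0 XOR NOT 0) XOR (0 XOR 1)) XOR ((0 XOR 1) AND NOT 0)) -> 1
  row 8 [1000]: (((1 XOR NOT 1) XOR (1 XOR 0)) XOR ((1 XOR 0) AND NOT 1)) -> 0
  row 9 [1001]: (((1 XOR NOT 1) XOR (1 XOR 0)) XOR ((1 XOR 0) AND NOT 1)) -> 0
  row 10 [1010]: (((1 XOR NOT 1) XOR (1 XOR 1)) XOR ((1 XOR 1) AND NOT 1)) -> 1
  row 11 [1011]: (((1 XOR NOT 1) XOR (1 XOR 1)) XOR ((1 XOR 1) AND NOT 1)) -> 1
  row 12 [1100]: (((1 XOR NOT 1) XOR (1 XOR 0)) XOR ((1 XOR 0) AND NOT 1)) -> 0
  row 13 [1101]: (((1 XOR NOT 1) XOR (1 XOR 0)) XOR ((1 XOR 0) AND NOT 1)) -> 0
  row 14 [1110]: (((1 XOR NOT 1) XOR (1 XOR 1)) XOR ((1 XOR 1) AND NOT 1)) -> 1
  row 15 [1111]: (((1 XOR NOT 1) XOR (1 XOR 1)) XOR ((1 XOR 1) AND NOT 1)) -> 1
Full result column, 4 rows per line (P1,P2 fixed per line; P3,P4 runs 00..11 left to right):
  rows 0-3 [P1,P2=00]: 1111  = hex F
  rows 4-7 [P1,P2=01]: 1111  = hex F
  rows 8-11 [P1,P2=10]: 0011  = hex 3
  rows 12-15 [P1,P2=11]: 0011  = hex 3
Output column (row 0 .. row 15) = 1111111100110011
Output column grouped in 4s = 1111 1111 0011 0011 = 0xFF33
Convert to decimal digit by digit (value = value*16 + digit):
  F -> 15
  15*16 + 15 (F) = 255
  255*16 + 3 = 4083
  4083*16 + 3 = 65331
Decimal = 65331

65331


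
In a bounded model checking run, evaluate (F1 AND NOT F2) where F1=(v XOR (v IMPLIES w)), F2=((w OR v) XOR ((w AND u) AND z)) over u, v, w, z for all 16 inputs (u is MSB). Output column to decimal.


F1 = (v XOR (v IMPLIES w))
F2 = ((w OR v) XOR ((w AND u) AND z))
Counterexample to F1=>F2 is where F1=1 and F2=0.
Evaluate each row (bits = u,v,w,z, MSB first):
  row 0 [0000]: F1=1 F2=0 -> F1&~F2 -> 1
  row 1 [0001]: F1=1 F2=0 -> F1&~F2 -> 1
  row 2 [0010]: F1=1 F2=1 -> F1&~F2 -> 0
  row 3 [0011]: F1=1 F2=1 -> F1&~F2 -> 0
  row 4 [0100]: F1=1 F2=1 -> F1&~F2 -> 0
  row 5 [0101]: F1=1 F2=1 -> F1&~F2 -> 0
  row 6 [0110]: F1=0 F2=1 -> F1&~F2 -> 0
  row 7 [0111]: F1=0 F2=1 -> F1&~F2 -> 0
  row 8 [1000]: F1=1 F2=0 -> F1&~F2 -> 1
  row 9 [1001]: F1=1 F2=0 -> F1&~F2 -> 1
  row 10 [1010]: F1=1 F2=1 -> F1&~F2 -> 0
  row 11 [1011]: F1=1 F2=0 -> F1&~F2 -> 1
  row 12 [1100]: F1=1 F2=1 -> F1&~F2 -> 0
  row 13 [1101]: F1=1 F2=1 -> F1&~F2 -> 0
  row 14 [1110]: F1=0 F2=1 -> F1&~F2 -> 0
  row 15 [1111]: F1=0 F2=0 -> F1&~F2 -> 0
Full result column, 4 rows per line (u,v fixed per line; w,z runs 00..11 left to right):
  rows 0-3 [u,v=00]: 1100  = hex C
  rows 4-7 [u,v=01]: 0000  = hex 0
  rows 8-11 [u,v=10]: 1101  = hex D
  rows 12-15 [u,v=11]: 0000  = hex 0
Counterexample vector (row 0 .. row 15) = 1100000011010000
Output column grouped in 4s = 1100 0000 1101 0000 = 0xC0D0
Convert to decimal digit by digit (value = value*16 + digit):
  C -> 12
  12*16 + 0 = 192
  192*16 + 13 (D) = 3085
  3085*16 + 0 = 49360
Decimal = 49360

49360


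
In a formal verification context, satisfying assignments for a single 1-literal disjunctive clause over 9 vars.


Step 1: Total=2^9=512
Step 2: Unsat when all 1 false: 2^8=256
Step 3: Sat=512-256=256

256


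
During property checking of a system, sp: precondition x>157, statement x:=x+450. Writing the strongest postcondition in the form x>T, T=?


Formula: sp(P, x:=E) = exists old_x. (x = E[old_x/x]) AND P[old_x/x] (old_x is the value of x before the assignment; eliminate old_x by solving x = E[old_x/x] for old_x)
Step 1: Precondition P: x>157, i.e. old_x > 157
Step 2: Assignment gives x = old_x + 450, so old_x = x - 450
Step 3: Substitute into P: x - 450 > 157
Step 4: Simplify: x > 157+450 = 607

607


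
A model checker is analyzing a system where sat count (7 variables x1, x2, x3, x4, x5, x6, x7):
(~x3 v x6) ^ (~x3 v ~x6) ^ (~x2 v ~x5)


CNF with 3 clauses over 7 vars (128 assignments).
An assignment satisfies CNF iff every clause has >=1 true literal.
Check each row (bits = x1,x2,x3,x4,x5,x6,x7; clause T/F shown):
  row 0 [0000000]: clauses=TTT -> 1
  row 1 [0000001]: clauses=TTT -> 1
  row 2 [0000010]: clauses=TTT -> 1
  row 3 [0000011]: clauses=TTT -> 1
  row 4 [0000100]: clauses=TTT -> 1
  (every remaining row is evaluated the same way; all 128 results are listed next)
Full result column, 8 rows per line (x1,x2,x3,x4 fixed per line; x5,x6,x7 runs 000..111 left to right):
  rows 0-7 [x1,x2,x3,x4=0000]: 11111111  (ones: 8)
  rows 8-15 [x1,x2,x3,x4=0001]: 11111111  (ones: 8)
  rows 16-23 [x1,x2,x3,x4=0010]: 00000000  (ones: 0)
  rows 24-31 [x1,x2,x3,x4=0011]: 00000000  (ones: 0)
  rows 32-39 [x1,x2,x3,x4=0100]: 11110000  (ones: 4)
  rows 40-47 [x1,x2,x3,x4=0101]: 11110000  (ones: 4)
  rows 48-55 [x1,x2,x3,x4=0110]: 00000000  (ones: 0)
  rows 56-63 [x1,x2,x3,x4=0111]: 00000000  (ones: 0)
  rows 64-71 [x1,x2,x3,x4=1000]: 11111111  (ones: 8)
  rows 72-79 [x1,x2,x3,x4=1001]: 11111111  (ones: 8)
  rows 80-87 [x1,x2,x3,x4=1010]: 00000000  (ones: 0)
  rows 88-95 [x1,x2,x3,x4=1011]: 00000000  (ones: 0)
  rows 96-103 [x1,x2,x3,x4=1100]: 11110000  (ones: 4)
  rows 104-111 [x1,x2,x3,x4=1101]: 11110000  (ones: 4)
  rows 112-119 [x1,x2,x3,x4=1110]: 00000000  (ones: 0)
  rows 120-127 [x1,x2,x3,x4=1111]: 00000000  (ones: 0)
Satisfying assignments = 8+8+0+0+4+4+0+0+8+8+0+0+4+4+0+0 = 48

48


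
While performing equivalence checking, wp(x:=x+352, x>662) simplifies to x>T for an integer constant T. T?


Formula: wp(x:=E, P) = P[E/x] (substitute E for x in postcondition)
Step 1: Postcondition: x>662
Step 2: Substitute x+352 for x: x+352>662
Step 3: Solve for x: x > 662-352 = 310

310


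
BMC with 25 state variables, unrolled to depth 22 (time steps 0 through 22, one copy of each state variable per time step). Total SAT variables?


BMC unrolls to depth k, creating one copy of each state var for steps 0..k.
Step count = 22 + 1 = 23 (steps 0 through 22)
Vars per step = 25
Total = 25 * 23 = 575

575


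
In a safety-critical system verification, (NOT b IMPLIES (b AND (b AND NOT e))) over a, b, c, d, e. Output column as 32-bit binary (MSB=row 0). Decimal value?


Formula: (NOT b IMPLIES (b AND (b AND NOT e))) over a, b, c, d, e (32 rows)
Evaluate each row (bits = a,b,c,d,e, MSB first):
  row 0 [00000]: (NOT 0 IMPLIES (0 AND (0 AND NOT 0))) -> 0
  row 1 [00001]: (NOT 0 IMPLIES (0 AND (0 AND NOT 1))) -> 0
  row 2 [00010]: (NOT 0 IMPLIES (0 AND (0 AND NOT 0))) -> 0
  row 3 [00011]: (NOT 0 IMPLIES (0 AND (0 AND NOT 1))) -> 0
  row 4 [00100]: (NOT 0 IMPLIES (0 AND (0 AND NOT 0))) -> 0
  row 5 [00101]: (NOT 0 IMPLIES (0 AND (0 AND NOT 1))) -> 0
  row 6 [00110]: (NOT 0 IMPLIES (0 AND (0 AND NOT 0))) -> 0
  row 7 [00111]: (NOT 0 IMPLIES (0 AND (0 AND NOT 1))) -> 0
  row 8 [01000]: (NOT 1 IMPLIES (1 AND (1 AND NOT 0))) -> 1
  row 9 [01001]: (NOT 1 IMPLIES (1 AND (1 AND NOT 1))) -> 1
  row 10 [01010]: (NOT 1 IMPLIES (1 AND (1 AND NOT 0))) -> 1
  row 11 [01011]: (NOT 1 IMPLIES (1 AND (1 AND NOT 1))) -> 1
  row 12 [01100]: (NOT 1 IMPLIES (1 AND (1 AND NOT 0))) -> 1
  row 13 [01101]: (NOT 1 IMPLIES (1 AND (1 AND NOT 1))) -> 1
  row 14 [01110]: (NOT 1 IMPLIES (1 AND (1 AND NOT 0))) -> 1
  row 15 [01111]: (NOT 1 IMPLIES (1 AND (1 AND NOT 1))) -> 1
  row 16 [10000]: (NOT 0 IMPLIES (0 AND (0 AND NOT 0))) -> 0
  row 17 [10001]: (NOT 0 IMPLIES (0 AND (0 AND NOT 1))) -> 0
  row 18 [10010]: (NOT 0 IMPLIES (0 AND (0 AND NOT 0))) -> 0
  row 19 [10011]: (NOT 0 IMPLIES (0 AND (0 AND NOT 1))) -> 0
  row 20 [10100]: (NOT 0 IMPLIES (0 AND (0 AND NOT 0))) -> 0
  row 21 [10101]: (NOT 0 IMPLIES (0 AND (0 AND NOT 1))) -> 0
  row 22 [10110]: (NOT 0 IMPLIES (0 AND (0 AND NOT 0))) -> 0
  row 23 [10111]: (NOT 0 IMPLIES (0 AND (0 AND NOT 1))) -> 0
  row 24 [11000]: (NOT 1 IMPLIES (1 AND (1 AND NOT 0))) -> 1
  row 25 [11001]: (NOT 1 IMPLIES (1 AND (1 AND NOT 1))) -> 1
  row 26 [11010]: (NOT 1 IMPLIES (1 AND (1 AND NOT 0))) -> 1
  row 27 [11011]: (NOT 1 IMPLIES (1 AND (1 AND NOT 1))) -> 1
  row 28 [11100]: (NOT 1 IMPLIES (1 AND (1 AND NOT 0))) -> 1
  row 29 [11101]: (NOT 1 IMPLIES (1 AND (1 AND NOT 1))) -> 1
  row 30 [11110]: (NOT 1 IMPLIES (1 AND (1 AND NOT 0))) -> 1
  row 31 [11111]: (NOT 1 IMPLIES (1 AND (1 AND NOT 1))) -> 1
Full result column, 4 rows per line (a,b,c fixed per line; d,e runs 00..11 left to right):
  rows 0-3 [a,b,c=000]: 0000  = hex 0
  rows 4-7 [a,b,c=001]: 0000  = hex 0
  rows 8-11 [a,b,c=010]: 1111  = hex F
  rows 12-15 [a,b,c=011]: 1111  = hex F
  rows 16-19 [a,b,c=100]: 0000  = hex 0
  rows 20-23 [a,b,c=101]: 0000  = hex 0
  rows 24-27 [a,b,c=110]: 1111  = hex F
  rows 28-31 [a,b,c=111]: 1111  = hex F
Output column (row 0 .. row 31) = 00000000111111110000000011111111
Output column grouped in 4s = 0000 0000 1111 1111 0000 0000 1111 1111 = 0x00FF00FF
Convert to decimal digit by digit (value = value*16 + digit):
  0 -> 0
  0*16 + 0 = 0
  0*16 + 15 (F) = 15
  15*16 + 15 (F) = 255
  255*16 + 0 = 4080
  4080*16 + 0 = 65280
  65280*16 + 15 (F) = 1044495
  1044495*16 + 15 (F) = 16711935
Decimal = 16711935

16711935


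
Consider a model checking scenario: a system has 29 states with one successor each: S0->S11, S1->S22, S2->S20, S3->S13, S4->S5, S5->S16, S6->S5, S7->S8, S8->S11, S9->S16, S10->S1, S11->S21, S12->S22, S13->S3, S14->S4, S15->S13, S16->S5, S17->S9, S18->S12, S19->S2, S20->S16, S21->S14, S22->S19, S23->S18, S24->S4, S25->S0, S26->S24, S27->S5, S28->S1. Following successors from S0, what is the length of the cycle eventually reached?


Trace from S0 until a state repeats:
  S0 -> S11 -> S21 -> S14 -> S4 -> S5 -> S16 -> S5
S5 first seen at step 5, revisited at step 7.
Cycle length = 7 - 5 = 2

2


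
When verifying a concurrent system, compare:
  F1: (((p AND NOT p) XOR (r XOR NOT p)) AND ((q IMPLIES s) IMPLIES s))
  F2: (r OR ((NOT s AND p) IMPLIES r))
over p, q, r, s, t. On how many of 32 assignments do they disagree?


F1 = (((p AND NOT p) XOR (r XOR NOT p)) AND ((q IMPLIES s) IMPLIES s))
F2 = (r OR ((NOT s AND p) IMPLIES r))
Evaluate both on each of 32 rows (bits = p,q,r,s,t):
  row 0 [00000]: F1=0 F2=1 (differ) -> 1
  row 1 [00001]: F1=0 F2=1 (differ) -> 1
  row 2 [00010]: F1=1 F2=1 -> 0
  row 3 [00011]: F1=1 F2=1 -> 0
  row 4 [00100]: F1=0 F2=1 (differ) -> 1
  row 5 [00101]: F1=0 F2=1 (differ) -> 1
  row 6 [00110]: F1=0 F2=1 (differ) -> 1
  row 7 [00111]: F1=0 F2=1 (differ) -> 1
  row 8 [01000]: F1=1 F2=1 -> 0
  row 9 [01001]: F1=1 F2=1 -> 0
  row 10 [01010]: F1=1 F2=1 -> 0
  row 11 [01011]: F1=1 F2=1 -> 0
  row 12 [01100]: F1=0 F2=1 (differ) -> 1
  row 13 [01101]: F1=0 F2=1 (differ) -> 1
  row 14 [01110]: F1=0 F2=1 (differ) -> 1
  row 15 [01111]: F1=0 F2=1 (differ) -> 1
  row 16 [10000]: F1=0 F2=0 -> 0
  row 17 [10001]: F1=0 F2=0 -> 0
  row 18 [10010]: F1=0 F2=1 (differ) -> 1
  row 19 [10011]: F1=0 F2=1 (differ) -> 1
  row 20 [10100]: F1=0 F2=1 (differ) -> 1
  row 21 [10101]: F1=0 F2=1 (differ) -> 1
  row 22 [10110]: F1=1 F2=1 -> 0
  row 23 [10111]: F1=1 F2=1 -> 0
  row 24 [11000]: F1=0 F2=0 -> 0
  row 25 [11001]: F1=0 F2=0 -> 0
  row 26 [11010]: F1=0 F2=1 (differ) -> 1
  row 27 [11011]: F1=0 F2=1 (differ) -> 1
  row 28 [11100]: F1=1 F2=1 -> 0
  row 29 [11101]: F1=1 F2=1 -> 0
  row 30 [11110]: F1=1 F2=1 -> 0
  row 31 [11111]: F1=1 F2=1 -> 0
Full result column, 8 rows per line (p,q fixed per line; r,s,t runs 000..111 left to right):
  rows 0-7 [p,q=00]: 11001111  (ones: 6)
  rows 8-15 [p,q=01]: 00001111  (ones: 4)
  rows 16-23 [p,q=10]: 00111100  (ones: 4)
  rows 24-31 [p,q=11]: 00110000  (ones: 2)
Disagreements = 6+4+4+2 = 16

16


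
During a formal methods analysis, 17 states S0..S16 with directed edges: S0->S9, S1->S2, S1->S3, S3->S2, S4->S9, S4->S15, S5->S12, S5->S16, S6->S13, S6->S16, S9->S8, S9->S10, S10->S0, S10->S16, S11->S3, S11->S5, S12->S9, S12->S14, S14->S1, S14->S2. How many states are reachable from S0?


BFS from S0:
  layer 0: {S0}
  layer 1: {S9}
  layer 2: {S8, S10}
  layer 3: {S16}
Reachable set: {S0, S8, S9, S10, S16}
Count = 5

5


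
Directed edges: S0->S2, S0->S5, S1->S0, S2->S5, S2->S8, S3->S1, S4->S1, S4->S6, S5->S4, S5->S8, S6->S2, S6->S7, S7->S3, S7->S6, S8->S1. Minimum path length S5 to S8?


BFS layer-by-layer from S5:
  dist 0: {S5}
  dist 1: {S4, S8}
  -> S8 reached at distance 1
Shortest path length = 1

1


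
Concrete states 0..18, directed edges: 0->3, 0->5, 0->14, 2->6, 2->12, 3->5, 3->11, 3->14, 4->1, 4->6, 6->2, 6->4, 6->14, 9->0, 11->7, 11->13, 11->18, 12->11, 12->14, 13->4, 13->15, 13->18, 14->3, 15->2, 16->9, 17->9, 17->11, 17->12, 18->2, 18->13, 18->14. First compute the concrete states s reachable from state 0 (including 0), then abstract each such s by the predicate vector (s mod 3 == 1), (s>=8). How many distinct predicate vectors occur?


BFS from 0:
Concrete reachable: {0, 1, 2, 3, 4, 5, 6, 7, 11, 12, 13, 14, 15, 18}
Abstract via predicates (s mod 3 == 1), (s>=8):
  (0,0) <- {0, 2, 3, 5, 6}
  (0,1) <- {11, 12, 14, 15, 18}
  (1,0) <- {1, 4, 7}
  (1,1) <- {13}
Distinct abstract states = 4

4


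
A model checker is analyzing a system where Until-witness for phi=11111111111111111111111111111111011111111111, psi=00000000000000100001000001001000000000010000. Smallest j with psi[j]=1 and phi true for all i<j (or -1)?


(phi U psi) at 0: need smallest j with psi[j]=1 and phi[i]=1 for all i in [0,j).
Scan from step 0:
  step 0: phi=1, psi=0 -> continue
  step 1: phi=1, psi=0 -> continue
  step 2: phi=1, psi=0 -> continue
  step 3: phi=1, psi=0 -> continue
  step 14: psi=1 and phi held for [0,14) -> witness found
Witness step = 14

14


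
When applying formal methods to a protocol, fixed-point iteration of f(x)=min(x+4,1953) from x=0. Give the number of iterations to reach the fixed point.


Step 1: x=0, cap=1953, increment=4
Step 2: x grows by 4 each step until capped at 1953; fixed point is x=1953
Step 3: iterations = ceil(1953/4) = 489

489


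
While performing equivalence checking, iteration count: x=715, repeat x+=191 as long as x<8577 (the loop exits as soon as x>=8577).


Step 1: x goes from 715 toward 8577 by 191; the body runs while x<8577, so iterations = ceil((bound-start)/step)
Step 2: Distance=7862
Step 3: ceil(7862/191)=42

42


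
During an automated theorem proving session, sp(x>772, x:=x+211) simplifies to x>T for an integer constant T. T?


Formula: sp(P, x:=E) = exists old_x. (x = E[old_x/x]) AND P[old_x/x] (old_x is the value of x before the assignment; eliminate old_x by solving x = E[old_x/x] for old_x)
Step 1: Precondition P: x>772, i.e. old_x > 772
Step 2: Assignment gives x = old_x + 211, so old_x = x - 211
Step 3: Substitute into P: x - 211 > 772
Step 4: Simplify: x > 772+211 = 983

983


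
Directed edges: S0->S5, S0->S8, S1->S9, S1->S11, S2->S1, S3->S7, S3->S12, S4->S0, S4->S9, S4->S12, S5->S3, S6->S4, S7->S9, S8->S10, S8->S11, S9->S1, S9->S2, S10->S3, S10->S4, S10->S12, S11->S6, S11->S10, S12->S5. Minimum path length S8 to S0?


BFS layer-by-layer from S8:
  dist 0: {S8}
  dist 1: {S10, S11}
  dist 2: {S3, S4, S6, S12}
  dist 3: {S0, S5, S7, S9}
  -> S0 reached at distance 3
Shortest path length = 3

3


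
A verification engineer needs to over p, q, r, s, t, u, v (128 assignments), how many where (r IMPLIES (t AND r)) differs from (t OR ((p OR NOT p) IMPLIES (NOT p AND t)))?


F1 = (r IMPLIES (t AND r))
F2 = (t OR ((p OR NOT p) IMPLIES (NOT p AND t)))
Evaluate both on each of 128 rows (bits = p,q,r,s,t,u,v):
  row 0 [0000000]: F1=1 F2=0 (differ) -> 1
  row 1 [0000001]: F1=1 F2=0 (differ) -> 1
  row 2 [0000010]: F1=1 F2=0 (differ) -> 1
  row 3 [0000011]: F1=1 F2=0 (differ) -> 1
  row 4 [0000100]: F1=1 F2=1 -> 0
  (every remaining row is evaluated the same way; all 128 results are listed next)
Full result column, 8 rows per line (p,q,r,s fixed per line; t,u,v runs 000..111 left to right):
  rows 0-7 [p,q,r,s=0000]: 11110000  (ones: 4)
  rows 8-15 [p,q,r,s=0001]: 11110000  (ones: 4)
  rows 16-23 [p,q,r,s=0010]: 00000000  (ones: 0)
  rows 24-31 [p,q,r,s=0011]: 00000000  (ones: 0)
  rows 32-39 [p,q,r,s=0100]: 11110000  (ones: 4)
  rows 40-47 [p,q,r,s=0101]: 11110000  (ones: 4)
  rows 48-55 [p,q,r,s=0110]: 00000000  (ones: 0)
  rows 56-63 [p,q,r,s=0111]: 00000000  (ones: 0)
  rows 64-71 [p,q,r,s=1000]: 11110000  (ones: 4)
  rows 72-79 [p,q,r,s=1001]: 11110000  (ones: 4)
  rows 80-87 [p,q,r,s=1010]: 00000000  (ones: 0)
  rows 88-95 [p,q,r,s=1011]: 00000000  (ones: 0)
  rows 96-103 [p,q,r,s=1100]: 11110000  (ones: 4)
  rows 104-111 [p,q,r,s=1101]: 11110000  (ones: 4)
  rows 112-119 [p,q,r,s=1110]: 00000000  (ones: 0)
  rows 120-127 [p,q,r,s=1111]: 00000000  (ones: 0)
Disagreements = 4+4+0+0+4+4+0+0+4+4+0+0+4+4+0+0 = 32

32


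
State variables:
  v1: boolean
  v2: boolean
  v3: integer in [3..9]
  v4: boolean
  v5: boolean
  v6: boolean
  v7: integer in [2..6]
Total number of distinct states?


State space = product of domain sizes of all variables.
Domain sizes:
  v1 (boolean): 2
  v2 (boolean): 2
  v3 (integer in [3..9]): 7
  v4 (boolean): 2
  v5 (boolean): 2
  v6 (boolean): 2
  v7 (integer in [2..6]): 5
Product = 2 * 2 * 7 * 2 * 2 * 2 * 5 = 1120

1120


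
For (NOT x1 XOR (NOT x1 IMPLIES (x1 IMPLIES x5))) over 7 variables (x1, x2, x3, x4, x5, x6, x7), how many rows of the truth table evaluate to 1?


Formula: (NOT x1 XOR (NOT x1 IMPLIES (x1 IMPLIES x5))) over 7 vars (128 rows)
Evaluate each row (x1, x2, x3, x4, x5, x6, x7 as bits, MSB first):
  row 0 [0000000]: (NOT 0 XOR (NOT 0 IMPLIES (0 IMPLIES 0))) -> 0
  row 1 [0000001]: (NOT 0 XOR (NOT 0 IMPLIES (0 IMPLIES 0))) -> 0
  row 2 [0000010]: (NOT 0 XOR (NOT 0 IMPLIES (0 IMPLIES 0))) -> 0
  row 3 [0000011]: (NOT 0 XOR (NOT 0 IMPLIES (0 IMPLIES 0))) -> 0
  row 4 [0000100]: (NOT 0 XOR (NOT 0 IMPLIES (0 IMPLIES 1))) -> 0
  (every remaining row is evaluated the same way; all 128 results are listed next)
Full result column, 8 rows per line (x1,x2,x3,x4 fixed per line; x5,x6,x7 runs 000..111 left to right):
  rows 0-7 [x1,x2,x3,x4=0000]: 00000000  (ones: 0)
  rows 8-15 [x1,x2,x3,x4=0001]: 00000000  (ones: 0)
  rows 16-23 [x1,x2,x3,x4=0010]: 00000000  (ones: 0)
  rows 24-31 [x1,x2,x3,x4=0011]: 00000000  (ones: 0)
  rows 32-39 [x1,x2,x3,x4=0100]: 00000000  (ones: 0)
  rows 40-47 [x1,x2,x3,x4=0101]: 00000000  (ones: 0)
  rows 48-55 [x1,x2,x3,x4=0110]: 00000000  (ones: 0)
  rows 56-63 [x1,x2,x3,x4=0111]: 00000000  (ones: 0)
  rows 64-71 [x1,x2,x3,x4=1000]: 11111111  (ones: 8)
  rows 72-79 [x1,x2,x3,x4=1001]: 11111111  (ones: 8)
  rows 80-87 [x1,x2,x3,x4=1010]: 11111111  (ones: 8)
  rows 88-95 [x1,x2,x3,x4=1011]: 11111111  (ones: 8)
  rows 96-103 [x1,x2,x3,x4=1100]: 11111111  (ones: 8)
  rows 104-111 [x1,x2,x3,x4=1101]: 11111111  (ones: 8)
  rows 112-119 [x1,x2,x3,x4=1110]: 11111111  (ones: 8)
  rows 120-127 [x1,x2,x3,x4=1111]: 11111111  (ones: 8)
Count of 1-rows = 0+0+0+0+0+0+0+0+8+8+8+8+8+8+8+8 = 64

64


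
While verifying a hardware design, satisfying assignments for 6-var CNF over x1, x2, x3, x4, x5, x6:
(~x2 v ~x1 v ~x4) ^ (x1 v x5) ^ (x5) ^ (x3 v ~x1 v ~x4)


CNF with 4 clauses over 6 vars (64 assignments).
An assignment satisfies CNF iff every clause has >=1 true literal.
Check each row (bits = x1,x2,x3,x4,x5,x6; clause T/F shown):
  row 0 [000000]: clauses=TFFT -> 0
  row 1 [000001]: clauses=TFFT -> 0
  row 2 [000010]: clauses=TTTT -> 1
  row 3 [000011]: clauses=TTTT -> 1
  row 4 [000100]: clauses=TFFT -> 0
  (every remaining row is evaluated the same way; all 64 results are listed next)
Full result column, 8 rows per line (x1,x2,x3 fixed per line; x4,x5,x6 runs 000..111 left to right):
  rows 0-7 [x1,x2,x3=000]: 00110011  (ones: 4)
  rows 8-15 [x1,x2,x3=001]: 00110011  (ones: 4)
  rows 16-23 [x1,x2,x3=010]: 00110011  (ones: 4)
  rows 24-31 [x1,x2,x3=011]: 00110011  (ones: 4)
  rows 32-39 [x1,x2,x3=100]: 00110000  (ones: 2)
  rows 40-47 [x1,x2,x3=101]: 00110011  (ones: 4)
  rows 48-55 [x1,x2,x3=110]: 00110000  (ones: 2)
  rows 56-63 [x1,x2,x3=111]: 00110000  (ones: 2)
Satisfying assignments = 4+4+4+4+2+4+2+2 = 26

26


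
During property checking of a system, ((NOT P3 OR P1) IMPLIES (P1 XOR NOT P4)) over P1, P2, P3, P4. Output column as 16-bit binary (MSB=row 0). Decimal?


Formula: ((NOT P3 OR P1) IMPLIES (P1 XOR NOT P4)) over P1, P2, P3, P4 (16 rows)
Evaluate each row (bits = P1,P2,P3,P4, MSB first):
  row 0 [0000]: ((NOT 0 OR 0) IMPLIES (0 XOR NOT 0)) -> 1
  row 1 [0001]: ((NOT 0 OR 0) IMPLIES (0 XOR NOT 1)) -> 0
  row 2 [0010]: ((NOT 1 OR 0) IMPLIES (0 XOR NOT 0)) -> 1
  row 3 [0011]: ((NOT 1 OR 0) IMPLIES (0 XOR NOT 1)) -> 1
  row 4 [0100]: ((NOT 0 OR 0) IMPLIES (0 XOR NOT 0)) -> 1
  row 5 [0101]: ((NOT 0 OR 0) IMPLIES (0 XOR NOT 1)) -> 0
  row 6 [0110]: ((NOT 1 OR 0) IMPLIES (0 XOR NOT 0)) -> 1
  row 7 [0111]: ((NOT 1 OR 0) IMPLIES (0 XOR NOT 1)) -> 1
  row 8 [1000]: ((NOT 0 OR 1) IMPLIES (1 XOR NOT 0)) -> 0
  row 9 [1001]: ((NOT 0 OR 1) IMPLIES (1 XOR NOT 1)) -> 1
  row 10 [1010]: ((NOT 1 OR 1) IMPLIES (1 XOR NOT 0)) -> 0
  row 11 [1011]: ((NOT 1 OR 1) IMPLIES (1 XOR NOT 1)) -> 1
  row 12 [1100]: ((NOT 0 OR 1) IMPLIES (1 XOR NOT 0)) -> 0
  row 13 [1101]: ((NOT 0 OR 1) IMPLIES (1 XOR NOT 1)) -> 1
  row 14 [1110]: ((NOT 1 OR 1) IMPLIES (1 XOR NOT 0)) -> 0
  row 15 [1111]: ((NOT 1 OR 1) IMPLIES (1 XOR NOT 1)) -> 1
Full result column, 4 rows per line (P1,P2 fixed per line; P3,P4 runs 00..11 left to right):
  rows 0-3 [P1,P2=00]: 1011  = hex B
  rows 4-7 [P1,P2=01]: 1011  = hex B
  rows 8-11 [P1,P2=10]: 0101  = hex 5
  rows 12-15 [P1,P2=11]: 0101  = hex 5
Output column (row 0 .. row 15) = 1011101101010101
Output column grouped in 4s = 1011 1011 0101 0101 = 0xBB55
Convert to decimal digit by digit (value = value*16 + digit):
  B -> 11
  11*16 + 11 (B) = 187
  187*16 + 5 = 2997
  2997*16 + 5 = 47957
Decimal = 47957

47957


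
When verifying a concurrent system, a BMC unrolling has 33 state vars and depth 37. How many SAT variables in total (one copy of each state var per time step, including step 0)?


BMC unrolls to depth k, creating one copy of each state var for steps 0..k.
Step count = 37 + 1 = 38 (steps 0 through 37)
Vars per step = 33
Total = 33 * 38 = 1254

1254


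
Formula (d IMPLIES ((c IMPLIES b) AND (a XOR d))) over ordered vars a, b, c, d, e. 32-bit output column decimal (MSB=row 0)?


Formula: (d IMPLIES ((c IMPLIES b) AND (a XOR d))) over a, b, c, d, e (32 rows)
Evaluate each row (bits = a,b,c,d,e, MSB first):
  row 0 [00000]: (0 IMPLIES ((0 IMPLIES 0) AND (0 XOR 0))) -> 1
  row 1 [00001]: (0 IMPLIES ((0 IMPLIES 0) AND (0 XOR 0))) -> 1
  row 2 [00010]: (1 IMPLIES ((0 IMPLIES 0) AND (0 XOR 1))) -> 1
  row 3 [00011]: (1 IMPLIES ((0 IMPLIES 0) AND (0 XOR 1))) -> 1
  row 4 [00100]: (0 IMPLIES ((1 IMPLIES 0) AND (0 XOR 0))) -> 1
  row 5 [00101]: (0 IMPLIES ((1 IMPLIES 0) AND (0 XOR 0))) -> 1
  row 6 [00110]: (1 IMPLIES ((1 IMPLIES 0) AND (0 XOR 1))) -> 0
  row 7 [00111]: (1 IMPLIES ((1 IMPLIES 0) AND (0 XOR 1))) -> 0
  row 8 [01000]: (0 IMPLIES ((0 IMPLIES 1) AND (0 XOR 0))) -> 1
  row 9 [01001]: (0 IMPLIES ((0 IMPLIES 1) AND (0 XOR 0))) -> 1
  row 10 [01010]: (1 IMPLIES ((0 IMPLIES 1) AND (0 XOR 1))) -> 1
  row 11 [01011]: (1 IMPLIES ((0 IMPLIES 1) AND (0 XOR 1))) -> 1
  row 12 [01100]: (0 IMPLIES ((1 IMPLIES 1) AND (0 XOR 0))) -> 1
  row 13 [01101]: (0 IMPLIES ((1 IMPLIES 1) AND (0 XOR 0))) -> 1
  row 14 [01110]: (1 IMPLIES ((1 IMPLIES 1) AND (0 XOR 1))) -> 1
  row 15 [01111]: (1 IMPLIES ((1 IMPLIES 1) AND (0 XOR 1))) -> 1
  row 16 [10000]: (0 IMPLIES ((0 IMPLIES 0) AND (1 XOR 0))) -> 1
  row 17 [10001]: (0 IMPLIES ((0 IMPLIES 0) AND (1 XOR 0))) -> 1
  row 18 [10010]: (1 IMPLIES ((0 IMPLIES 0) AND (1 XOR 1))) -> 0
  row 19 [10011]: (1 IMPLIES ((0 IMPLIES 0) AND (1 XOR 1))) -> 0
  row 20 [10100]: (0 IMPLIES ((1 IMPLIES 0) AND (1 XOR 0))) -> 1
  row 21 [10101]: (0 IMPLIES ((1 IMPLIES 0) AND (1 XOR 0))) -> 1
  row 22 [10110]: (1 IMPLIES ((1 IMPLIES 0) AND (1 XOR 1))) -> 0
  row 23 [10111]: (1 IMPLIES ((1 IMPLIES 0) AND (1 XOR 1))) -> 0
  row 24 [11000]: (0 IMPLIES ((0 IMPLIES 1) AND (1 XOR 0))) -> 1
  row 25 [11001]: (0 IMPLIES ((0 IMPLIES 1) AND (1 XOR 0))) -> 1
  row 26 [11010]: (1 IMPLIES ((0 IMPLIES 1) AND (1 XOR 1))) -> 0
  row 27 [11011]: (1 IMPLIES ((0 IMPLIES 1) AND (1 XOR 1))) -> 0
  row 28 [11100]: (0 IMPLIES ((1 IMPLIES 1) AND (1 XOR 0))) -> 1
  row 29 [11101]: (0 IMPLIES ((1 IMPLIES 1) AND (1 XOR 0))) -> 1
  row 30 [11110]: (1 IMPLIES ((1 IMPLIES 1) AND (1 XOR 1))) -> 0
  row 31 [11111]: (1 IMPLIES ((1 IMPLIES 1) AND (1 XOR 1))) -> 0
Full result column, 4 rows per line (a,b,c fixed per line; d,e runs 00..11 left to right):
  rows 0-3 [a,b,c=000]: 1111  = hex F
  rows 4-7 [a,b,c=001]: 1100  = hex C
  rows 8-11 [a,b,c=010]: 1111  = hex F
  rows 12-15 [a,b,c=011]: 1111  = hex F
  rows 16-19 [a,b,c=100]: 1100  = hex C
  rows 20-23 [a,b,c=101]: 1100  = hex C
  rows 24-27 [a,b,c=110]: 1100  = hex C
  rows 28-31 [a,b,c=111]: 1100  = hex C
Output column (row 0 .. row 31) = 11111100111111111100110011001100
Output column grouped in 4s = 1111 1100 1111 1111 1100 1100 1100 1100 = 0xFCFFCCCC
Convert to decimal digit by digit (value = value*16 + digit):
  F -> 15
  15*16 + 12 (C) = 252
  252*16 + 15 (F) = 4047
  4047*16 + 15 (F) = 64767
  64767*16 + 12 (C) = 1036284
  1036284*16 + 12 (C) = 16580556
  16580556*16 + 12 (C) = 265288908
  265288908*16 + 12 (C) = 4244622540
Decimal = 4244622540

4244622540


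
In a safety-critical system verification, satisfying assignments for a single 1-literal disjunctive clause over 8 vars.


Step 1: Total=2^8=256
Step 2: Unsat when all 1 false: 2^7=128
Step 3: Sat=256-128=128

128


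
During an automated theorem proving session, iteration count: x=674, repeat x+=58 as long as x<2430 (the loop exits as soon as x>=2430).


Step 1: x goes from 674 toward 2430 by 58; the body runs while x<2430, so iterations = ceil((bound-start)/step)
Step 2: Distance=1756
Step 3: ceil(1756/58)=31

31


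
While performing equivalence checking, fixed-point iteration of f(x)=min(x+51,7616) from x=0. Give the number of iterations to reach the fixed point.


Step 1: x=0, cap=7616, increment=51
Step 2: x grows by 51 each step until capped at 7616; fixed point is x=7616
Step 3: iterations = ceil(7616/51) = 150

150


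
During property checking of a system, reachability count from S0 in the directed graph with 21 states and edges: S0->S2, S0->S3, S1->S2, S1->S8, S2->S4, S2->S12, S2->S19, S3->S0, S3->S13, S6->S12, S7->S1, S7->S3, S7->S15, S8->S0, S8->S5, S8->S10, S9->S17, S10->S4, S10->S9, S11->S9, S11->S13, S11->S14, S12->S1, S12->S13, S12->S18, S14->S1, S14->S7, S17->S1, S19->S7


BFS from S0:
  layer 0: {S0}
  layer 1: {S2, S3}
  layer 2: {S4, S12, S13, S19}
  layer 3: {S1, S7, S18}
  layer 4: {S8, S15}
  layer 5: {S5, S10}
  layer 6: {S9}
  layer 7: {S17}
Reachable set: {S0, S1, S2, S3, S4, S5, S7, S8, S9, S10, S12, S13, S15, S17, S18, S19}
Count = 16

16


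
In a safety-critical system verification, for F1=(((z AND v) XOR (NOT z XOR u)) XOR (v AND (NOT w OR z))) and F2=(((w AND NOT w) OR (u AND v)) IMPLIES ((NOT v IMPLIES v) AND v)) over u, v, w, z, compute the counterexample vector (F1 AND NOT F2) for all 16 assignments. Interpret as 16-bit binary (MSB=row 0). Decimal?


F1 = (((z AND v) XOR (NOT z XOR u)) XOR (v AND (NOT w OR z)))
F2 = (((w AND NOT w) OR (u AND v)) IMPLIES ((NOT v IMPLIES v) AND v))
Counterexample to F1=>F2 is where F1=1 and F2=0.
Evaluate each row (bits = u,v,w,z, MSB first):
  row 0 [0000]: F1=1 F2=1 -> F1&~F2 -> 0
  row 1 [0001]: F1=0 F2=1 -> F1&~F2 -> 0
  row 2 [0010]: F1=1 F2=1 -> F1&~F2 -> 0
  row 3 [0011]: F1=0 F2=1 -> F1&~F2 -> 0
  row 4 [0100]: F1=0 F2=1 -> F1&~F2 -> 0
  row 5 [0101]: F1=0 F2=1 -> F1&~F2 -> 0
  row 6 [0110]: F1=1 F2=1 -> F1&~F2 -> 0
  row 7 [0111]: F1=0 F2=1 -> F1&~F2 -> 0
  row 8 [1000]: F1=0 F2=1 -> F1&~F2 -> 0
  row 9 [1001]: F1=1 F2=1 -> F1&~F2 -> 0
  row 10 [1010]: F1=0 F2=1 -> F1&~F2 -> 0
  row 11 [1011]: F1=1 F2=1 -> F1&~F2 -> 0
  row 12 [1100]: F1=1 F2=1 -> F1&~F2 -> 0
  row 13 [1101]: F1=1 F2=1 -> F1&~F2 -> 0
  row 14 [1110]: F1=0 F2=1 -> F1&~F2 -> 0
  row 15 [1111]: F1=1 F2=1 -> F1&~F2 -> 0
Full result column, 4 rows per line (u,v fixed per line; w,z runs 00..11 left to right):
  rows 0-3 [u,v=00]: 0000  = hex 0
  rows 4-7 [u,v=01]: 0000  = hex 0
  rows 8-11 [u,v=10]: 0000  = hex 0
  rows 12-15 [u,v=11]: 0000  = hex 0
Counterexample vector (row 0 .. row 15) = 0000000000000000
Output column grouped in 4s = 0000 0000 0000 0000 = 0x0000
Convert to decimal digit by digit (value = value*16 + digit):
  0 -> 0
  0*16 + 0 = 0
  0*16 + 0 = 0
  0*16 + 0 = 0
Decimal = 0

0


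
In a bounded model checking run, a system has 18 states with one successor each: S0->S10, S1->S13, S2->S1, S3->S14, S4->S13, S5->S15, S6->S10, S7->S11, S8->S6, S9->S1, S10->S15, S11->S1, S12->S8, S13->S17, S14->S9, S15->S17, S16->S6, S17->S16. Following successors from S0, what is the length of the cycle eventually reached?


Trace from S0 until a state repeats:
  S0 -> S10 -> S15 -> S17 -> S16 -> S6 -> S10
S10 first seen at step 1, revisited at step 6.
Cycle length = 6 - 1 = 5

5


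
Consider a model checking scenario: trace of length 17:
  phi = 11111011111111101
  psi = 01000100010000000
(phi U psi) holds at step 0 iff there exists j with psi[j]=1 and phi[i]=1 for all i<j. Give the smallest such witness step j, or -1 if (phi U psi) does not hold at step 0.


(phi U psi) at 0: need smallest j with psi[j]=1 and phi[i]=1 for all i in [0,j).
Scan from step 0:
  step 0: phi=1, psi=0 -> continue
  step 1: psi=1 and phi held for [0,1) -> witness found
Witness step = 1

1


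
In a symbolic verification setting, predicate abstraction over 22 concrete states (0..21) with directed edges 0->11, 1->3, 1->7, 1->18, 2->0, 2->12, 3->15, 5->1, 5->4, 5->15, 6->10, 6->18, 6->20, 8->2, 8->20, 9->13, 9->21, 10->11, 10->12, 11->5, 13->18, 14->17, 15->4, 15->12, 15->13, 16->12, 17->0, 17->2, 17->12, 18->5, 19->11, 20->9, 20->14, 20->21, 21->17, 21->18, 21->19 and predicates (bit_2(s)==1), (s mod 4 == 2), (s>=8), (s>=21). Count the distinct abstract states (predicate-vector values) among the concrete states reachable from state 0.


BFS from 0:
Concrete reachable: {0, 1, 3, 4, 5, 7, 11, 12, 13, 15, 18}
Abstract via predicates (bit_2(s)==1), (s mod 4 == 2), (s>=8), (s>=21):
  (0,0,0,0) <- {0, 1, 3}
  (0,0,1,0) <- {11}
  (0,1,1,0) <- {18}
  (1,0,0,0) <- {4, 5, 7}
  (1,0,1,0) <- {12, 13, 15}
Distinct abstract states = 5

5


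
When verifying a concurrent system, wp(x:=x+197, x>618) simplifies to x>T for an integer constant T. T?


Formula: wp(x:=E, P) = P[E/x] (substitute E for x in postcondition)
Step 1: Postcondition: x>618
Step 2: Substitute x+197 for x: x+197>618
Step 3: Solve for x: x > 618-197 = 421

421


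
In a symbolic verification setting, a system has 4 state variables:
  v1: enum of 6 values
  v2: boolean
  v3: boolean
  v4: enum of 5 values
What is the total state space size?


State space = product of domain sizes of all variables.
Domain sizes:
  v1 (enum of 6 values): 6
  v2 (boolean): 2
  v3 (boolean): 2
  v4 (enum of 5 values): 5
Product = 6 * 2 * 2 * 5 = 120

120


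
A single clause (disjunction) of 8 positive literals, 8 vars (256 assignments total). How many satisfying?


Step 1: Total=2^8=256
Step 2: Unsat when all 8 false: 2^0=1
Step 3: Sat=256-1=255

255


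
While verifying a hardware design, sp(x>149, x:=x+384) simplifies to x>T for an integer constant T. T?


Formula: sp(P, x:=E) = exists old_x. (x = E[old_x/x]) AND P[old_x/x] (old_x is the value of x before the assignment; eliminate old_x by solving x = E[old_x/x] for old_x)
Step 1: Precondition P: x>149, i.e. old_x > 149
Step 2: Assignment gives x = old_x + 384, so old_x = x - 384
Step 3: Substitute into P: x - 384 > 149
Step 4: Simplify: x > 149+384 = 533

533


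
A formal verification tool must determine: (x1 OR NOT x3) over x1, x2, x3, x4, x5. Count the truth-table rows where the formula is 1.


Formula: (x1 OR NOT x3) over 5 vars (32 rows)
Evaluate each row (x1, x2, x3, x4, x5 as bits, MSB first):
  row 0 [00000]: (0 OR NOT 0) -> 1
  row 1 [00001]: (0 OR NOT 0) -> 1
  row 2 [00010]: (0 OR NOT 0) -> 1
  row 3 [00011]: (0 OR NOT 0) -> 1
  row 4 [00100]: (0 OR NOT 1) -> 0
  row 5 [00101]: (0 OR NOT 1) -> 0
  row 6 [00110]: (0 OR NOT 1) -> 0
  row 7 [00111]: (0 OR NOT 1) -> 0
  row 8 [01000]: (0 OR NOT 0) -> 1
  row 9 [01001]: (0 OR NOT 0) -> 1
  row 10 [01010]: (0 OR NOT 0) -> 1
  row 11 [01011]: (0 OR NOT 0) -> 1
  row 12 [01100]: (0 OR NOT 1) -> 0
  row 13 [01101]: (0 OR NOT 1) -> 0
  row 14 [01110]: (0 OR NOT 1) -> 0
  row 15 [01111]: (0 OR NOT 1) -> 0
  row 16 [10000]: (1 OR NOT 0) -> 1
  row 17 [10001]: (1 OR NOT 0) -> 1
  row 18 [10010]: (1 OR NOT 0) -> 1
  row 19 [10011]: (1 OR NOT 0) -> 1
  row 20 [10100]: (1 OR NOT 1) -> 1
  row 21 [10101]: (1 OR NOT 1) -> 1
  row 22 [10110]: (1 OR NOT 1) -> 1
  row 23 [10111]: (1 OR NOT 1) -> 1
  row 24 [11000]: (1 OR NOT 0) -> 1
  row 25 [11001]: (1 OR NOT 0) -> 1
  row 26 [11010]: (1 OR NOT 0) -> 1
  row 27 [11011]: (1 OR NOT 0) -> 1
  row 28 [11100]: (1 OR NOT 1) -> 1
  row 29 [11101]: (1 OR NOT 1) -> 1
  row 30 [11110]: (1 OR NOT 1) -> 1
  row 31 [11111]: (1 OR NOT 1) -> 1
Full result column, 8 rows per line (x1,x2 fixed per line; x3,x4,x5 runs 000..111 left to right):
  rows 0-7 [x1,x2=00]: 11110000  (ones: 4)
  rows 8-15 [x1,x2=01]: 11110000  (ones: 4)
  rows 16-23 [x1,x2=10]: 11111111  (ones: 8)
  rows 24-31 [x1,x2=11]: 11111111  (ones: 8)
Count of 1-rows = 4+4+8+8 = 24

24


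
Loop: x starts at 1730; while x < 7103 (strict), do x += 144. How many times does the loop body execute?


Step 1: x goes from 1730 toward 7103 by 144; the body runs while x<7103, so iterations = ceil((bound-start)/step)
Step 2: Distance=5373
Step 3: ceil(5373/144)=38

38


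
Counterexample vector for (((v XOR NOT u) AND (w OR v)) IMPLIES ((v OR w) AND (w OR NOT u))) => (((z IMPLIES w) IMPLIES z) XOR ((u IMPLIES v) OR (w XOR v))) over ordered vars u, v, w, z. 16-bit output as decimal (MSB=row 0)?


F1 = (((v XOR NOT u) AND (w OR v)) IMPLIES ((v OR w) AND (w OR NOT u)))
F2 = (((z IMPLIES w) IMPLIES z) XOR ((u IMPLIES v) OR (w XOR v)))
Counterexample to F1=>F2 is where F1=1 and F2=0.
Evaluate each row (bits = u,v,w,z, MSB first):
  row 0 [0000]: F1=1 F2=1 -> F1&~F2 -> 0
  row 1 [0001]: F1=1 F2=0 -> F1&~F2 -> 1
  row 2 [0010]: F1=1 F2=1 -> F1&~F2 -> 0
  row 3 [0011]: F1=1 F2=0 -> F1&~F2 -> 1
  row 4 [0100]: F1=1 F2=1 -> F1&~F2 -> 0
  row 5 [0101]: F1=1 F2=0 -> F1&~F2 -> 1
  row 6 [0110]: F1=1 F2=1 -> F1&~F2 -> 0
  row 7 [0111]: F1=1 F2=0 -> F1&~F2 -> 1
  row 8 [1000]: F1=1 F2=0 -> F1&~F2 -> 1
  row 9 [1001]: F1=1 F2=1 -> F1&~F2 -> 0
  row 10 [1010]: F1=1 F2=1 -> F1&~F2 -> 0
  row 11 [1011]: F1=1 F2=0 -> F1&~F2 -> 1
  row 12 [1100]: F1=0 F2=1 -> F1&~F2 -> 0
  row 13 [1101]: F1=0 F2=0 -> F1&~F2 -> 0
  row 14 [1110]: F1=1 F2=1 -> F1&~F2 -> 0
  row 15 [1111]: F1=1 F2=0 -> F1&~F2 -> 1
Full result column, 4 rows per line (u,v fixed per line; w,z runs 00..11 left to right):
  rows 0-3 [u,v=00]: 0101  = hex 5
  rows 4-7 [u,v=01]: 0101  = hex 5
  rows 8-11 [u,v=10]: 1001  = hex 9
  rows 12-15 [u,v=11]: 0001  = hex 1
Counterexample vector (row 0 .. row 15) = 0101010110010001
Output column grouped in 4s = 0101 0101 1001 0001 = 0x5591
Convert to decimal digit by digit (value = value*16 + digit):
  5 -> 5
  5*16 + 5 = 85
  85*16 + 9 = 1369
  1369*16 + 1 = 21905
Decimal = 21905

21905


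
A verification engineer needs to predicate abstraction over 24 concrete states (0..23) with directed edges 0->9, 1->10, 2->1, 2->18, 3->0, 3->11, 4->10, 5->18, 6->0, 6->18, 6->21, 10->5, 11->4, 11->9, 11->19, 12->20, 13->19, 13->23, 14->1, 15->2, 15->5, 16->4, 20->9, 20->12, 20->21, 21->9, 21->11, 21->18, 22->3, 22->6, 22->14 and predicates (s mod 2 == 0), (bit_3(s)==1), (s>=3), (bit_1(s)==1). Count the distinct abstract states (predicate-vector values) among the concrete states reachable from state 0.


BFS from 0:
Concrete reachable: {0, 9}
Abstract via predicates (s mod 2 == 0), (bit_3(s)==1), (s>=3), (bit_1(s)==1):
  (0,1,1,0) <- {9}
  (1,0,0,0) <- {0}
Distinct abstract states = 2

2


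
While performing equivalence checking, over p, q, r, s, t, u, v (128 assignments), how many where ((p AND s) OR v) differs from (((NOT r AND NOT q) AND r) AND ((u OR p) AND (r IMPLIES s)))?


F1 = ((p AND s) OR v)
F2 = (((NOT r AND NOT q) AND r) AND ((u OR p) AND (r IMPLIES s)))
Evaluate both on each of 128 rows (bits = p,q,r,s,t,u,v):
  row 0 [0000000]: F1=0 F2=0 -> 0
  row 1 [0000001]: F1=1 F2=0 (differ) -> 1
  row 2 [0000010]: F1=0 F2=0 -> 0
  row 3 [0000011]: F1=1 F2=0 (differ) -> 1
  row 4 [0000100]: F1=0 F2=0 -> 0
  (every remaining row is evaluated the same way; all 128 results are listed next)
Full result column, 8 rows per line (p,q,r,s fixed per line; t,u,v runs 000..111 left to right):
  rows 0-7 [p,q,r,s=0000]: 01010101  (ones: 4)
  rows 8-15 [p,q,r,s=0001]: 01010101  (ones: 4)
  rows 16-23 [p,q,r,s=0010]: 01010101  (ones: 4)
  rows 24-31 [p,q,r,s=0011]: 01010101  (ones: 4)
  rows 32-39 [p,q,r,s=0100]: 01010101  (ones: 4)
  rows 40-47 [p,q,r,s=0101]: 01010101  (ones: 4)
  rows 48-55 [p,q,r,s=0110]: 01010101  (ones: 4)
  rows 56-63 [p,q,r,s=0111]: 01010101  (ones: 4)
  rows 64-71 [p,q,r,s=1000]: 01010101  (ones: 4)
  rows 72-79 [p,q,r,s=1001]: 11111111  (ones: 8)
  rows 80-87 [p,q,r,s=1010]: 01010101  (ones: 4)
  rows 88-95 [p,q,r,s=1011]: 11111111  (ones: 8)
  rows 96-103 [p,q,r,s=1100]: 01010101  (ones: 4)
  rows 104-111 [p,q,r,s=1101]: 11111111  (ones: 8)
  rows 112-119 [p,q,r,s=1110]: 01010101  (ones: 4)
  rows 120-127 [p,q,r,s=1111]: 11111111  (ones: 8)
Disagreements = 4+4+4+4+4+4+4+4+4+8+4+8+4+8+4+8 = 80

80


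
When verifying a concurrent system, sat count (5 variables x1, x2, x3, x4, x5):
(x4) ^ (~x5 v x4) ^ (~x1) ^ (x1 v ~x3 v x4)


CNF with 4 clauses over 5 vars (32 assignments).
An assignment satisfies CNF iff every clause has >=1 true literal.
Check each row (bits = x1,x2,x3,x4,x5; clause T/F shown):
  row 0 [00000]: clauses=FTTT -> 0
  row 1 [00001]: clauses=FFTT -> 0
  row 2 [00010]: clauses=TTTT -> 1
  row 3 [00011]: clauses=TTTT -> 1
  row 4 [00100]: clauses=FTTF -> 0
  row 5 [00101]: clauses=FFTF -> 0
  row 6 [00110]: clauses=TTTT -> 1
  row 7 [00111]: clauses=TTTT -> 1
  row 8 [01000]: clauses=FTTT -> 0
  row 9 [01001]: clauses=FFTT -> 0
  row 10 [01010]: clauses=TTTT -> 1
  row 11 [01011]: clauses=TTTT -> 1
  row 12 [01100]: clauses=FTTF -> 0
  row 13 [01101]: clauses=FFTF -> 0
  row 14 [01110]: clauses=TTTT -> 1
  row 15 [01111]: clauses=TTTT -> 1
  row 16 [10000]: clauses=FTFT -> 0
  row 17 [10001]: clauses=FFFT -> 0
  row 18 [10010]: clauses=TTFT -> 0
  row 19 [10011]: clauses=TTFT -> 0
  row 20 [10100]: clauses=FTFT -> 0
  row 21 [10101]: clauses=FFFT -> 0
  row 22 [10110]: clauses=TTFT -> 0
  row 23 [10111]: clauses=TTFT -> 0
  row 24 [11000]: clauses=FTFT -> 0
  row 25 [11001]: clauses=FFFT -> 0
  row 26 [11010]: clauses=TTFT -> 0
  row 27 [11011]: clauses=TTFT -> 0
  row 28 [11100]: clauses=FTFT -> 0
  row 29 [11101]: clauses=FFFT -> 0
  row 30 [11110]: clauses=TTFT -> 0
  row 31 [11111]: clauses=TTFT -> 0
Full result column, 8 rows per line (x1,x2 fixed per line; x3,x4,x5 runs 000..111 left to right):
  rows 0-7 [x1,x2=00]: 00110011  (ones: 4)
  rows 8-15 [x1,x2=01]: 00110011  (ones: 4)
  rows 16-23 [x1,x2=10]: 00000000  (ones: 0)
  rows 24-31 [x1,x2=11]: 00000000  (ones: 0)
Satisfying assignments = 4+4+0+0 = 8

8


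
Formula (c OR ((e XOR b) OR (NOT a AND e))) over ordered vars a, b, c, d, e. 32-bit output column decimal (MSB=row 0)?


Formula: (c OR ((e XOR b) OR (NOT a AND e))) over a, b, c, d, e (32 rows)
Evaluate each row (bits = a,b,c,d,e, MSB first):
  row 0 [00000]: (0 OR ((0 XOR 0) OR (NOT 0 AND 0))) -> 0
  row 1 [00001]: (0 OR ((1 XOR 0) OR (NOT 0 AND 1))) -> 1
  row 2 [00010]: (0 OR ((0 XOR 0) OR (NOT 0 AND 0))) -> 0
  row 3 [00011]: (0 OR ((1 XOR 0) OR (NOT 0 AND 1))) -> 1
  row 4 [00100]: (1 OR ((0 XOR 0) OR (NOT 0 AND 0))) -> 1
  row 5 [00101]: (1 OR ((1 XOR 0) OR (NOT 0 AND 1))) -> 1
  row 6 [00110]: (1 OR ((0 XOR 0) OR (NOT 0 AND 0))) -> 1
  row 7 [00111]: (1 OR ((1 XOR 0) OR (NOT 0 AND 1))) -> 1
  row 8 [01000]: (0 OR ((0 XOR 1) OR (NOT 0 AND 0))) -> 1
  row 9 [01001]: (0 OR ((1 XOR 1) OR (NOT 0 AND 1))) -> 1
  row 10 [01010]: (0 OR ((0 XOR 1) OR (NOT 0 AND 0))) -> 1
  row 11 [01011]: (0 OR ((1 XOR 1) OR (NOT 0 AND 1))) -> 1
  row 12 [01100]: (1 OR ((0 XOR 1) OR (NOT 0 AND 0))) -> 1
  row 13 [01101]: (1 OR ((1 XOR 1) OR (NOT 0 AND 1))) -> 1
  row 14 [01110]: (1 OR ((0 XOR 1) OR (NOT 0 AND 0))) -> 1
  row 15 [01111]: (1 OR ((1 XOR 1) OR (NOT 0 AND 1))) -> 1
  row 16 [10000]: (0 OR ((0 XOR 0) OR (NOT 1 AND 0))) -> 0
  row 17 [10001]: (0 OR ((1 XOR 0) OR (NOT 1 AND 1))) -> 1
  row 18 [10010]: (0 OR ((0 XOR 0) OR (NOT 1 AND 0))) -> 0
  row 19 [10011]: (0 OR ((1 XOR 0) OR (NOT 1 AND 1))) -> 1
  row 20 [10100]: (1 OR ((0 XOR 0) OR (NOT 1 AND 0))) -> 1
  row 21 [10101]: (1 OR ((1 XOR 0) OR (NOT 1 AND 1))) -> 1
  row 22 [10110]: (1 OR ((0 XOR 0) OR (NOT 1 AND 0))) -> 1
  row 23 [10111]: (1 OR ((1 XOR 0) OR (NOT 1 AND 1))) -> 1
  row 24 [11000]: (0 OR ((0 XOR 1) OR (NOT 1 AND 0))) -> 1
  row 25 [11001]: (0 OR ((1 XOR 1) OR (NOT 1 AND 1))) -> 0
  row 26 [11010]: (0 OR ((0 XOR 1) OR (NOT 1 AND 0))) -> 1
  row 27 [11011]: (0 OR ((1 XOR 1) OR (NOT 1 AND 1))) -> 0
  row 28 [11100]: (1 OR ((0 XOR 1) OR (NOT 1 AND 0))) -> 1
  row 29 [11101]: (1 OR ((1 XOR 1) OR (NOT 1 AND 1))) -> 1
  row 30 [11110]: (1 OR ((0 XOR 1) OR (NOT 1 AND 0))) -> 1
  row 31 [11111]: (1 OR ((1 XOR 1) OR (NOT 1 AND 1))) -> 1
Full result column, 4 rows per line (a,b,c fixed per line; d,e runs 00..11 left to right):
  rows 0-3 [a,b,c=000]: 0101  = hex 5
  rows 4-7 [a,b,c=001]: 1111  = hex F
  rows 8-11 [a,b,c=010]: 1111  = hex F
  rows 12-15 [a,b,c=011]: 1111  = hex F
  rows 16-19 [a,b,c=100]: 0101  = hex 5
  rows 20-23 [a,b,c=101]: 1111  = hex F
  rows 24-27 [a,b,c=110]: 1010  = hex A
  rows 28-31 [a,b,c=111]: 1111  = hex F
Output column (row 0 .. row 31) = 01011111111111110101111110101111
Output column grouped in 4s = 0101 1111 1111 1111 0101 1111 1010 1111 = 0x5FFF5FAF
Convert to decimal digit by digit (value = value*16 + digit):
  5 -> 5
  5*16 + 15 (F) = 95
  95*16 + 15 (F) = 1535
  1535*16 + 15 (F) = 24575
  24575*16 + 5 = 393205
  393205*16 + 15 (F) = 6291295
  6291295*16 + 10 (A) = 100660730
  100660730*16 + 15 (F) = 1610571695
Decimal = 1610571695

1610571695
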